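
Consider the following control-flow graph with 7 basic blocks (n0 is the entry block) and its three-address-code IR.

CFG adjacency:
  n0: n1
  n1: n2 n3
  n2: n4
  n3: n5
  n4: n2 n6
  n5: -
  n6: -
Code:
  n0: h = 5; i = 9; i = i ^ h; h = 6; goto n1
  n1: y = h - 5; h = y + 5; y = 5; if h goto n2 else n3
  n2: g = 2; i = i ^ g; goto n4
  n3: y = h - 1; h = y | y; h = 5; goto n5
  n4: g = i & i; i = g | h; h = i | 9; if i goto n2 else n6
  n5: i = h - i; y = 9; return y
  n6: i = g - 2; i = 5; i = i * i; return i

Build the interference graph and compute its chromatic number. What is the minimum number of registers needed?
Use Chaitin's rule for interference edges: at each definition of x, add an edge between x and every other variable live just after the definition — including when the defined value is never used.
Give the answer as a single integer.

def/use:
  n0: {h,i} / ∅
  n1: {h,y} / {h}
  n2: {g,i} / {i}
  n3: {h,y} / {h}
  n4: {g,h,i} / {h,i}
  n5: {i,y} / {h,i}
  n6: {i} / {g}

Liveness:
  live n0: ∅→{h,i}
  live n1: {h,i}→{h,i}
  live n2: {h,i}→{h,i}
  live n3: {h,i}→{h,i}
  live n4: {h,i}→{g,h,i}
  live n5: {h,i}→∅
  live n6: {g}→∅

Interfere edges:
  g↔{h,i}
  h↔{g,i,y}
  i↔{g,h,y}
  y↔{h,i}

Chromatic number:
  clique {g,h,i} ⇒ need ≥ 3
  assign g→r2 h→r0 i→r1 y→r2 — no edge inside a register ⇒ χ ≤ 3
  χ = 3

Answer: 3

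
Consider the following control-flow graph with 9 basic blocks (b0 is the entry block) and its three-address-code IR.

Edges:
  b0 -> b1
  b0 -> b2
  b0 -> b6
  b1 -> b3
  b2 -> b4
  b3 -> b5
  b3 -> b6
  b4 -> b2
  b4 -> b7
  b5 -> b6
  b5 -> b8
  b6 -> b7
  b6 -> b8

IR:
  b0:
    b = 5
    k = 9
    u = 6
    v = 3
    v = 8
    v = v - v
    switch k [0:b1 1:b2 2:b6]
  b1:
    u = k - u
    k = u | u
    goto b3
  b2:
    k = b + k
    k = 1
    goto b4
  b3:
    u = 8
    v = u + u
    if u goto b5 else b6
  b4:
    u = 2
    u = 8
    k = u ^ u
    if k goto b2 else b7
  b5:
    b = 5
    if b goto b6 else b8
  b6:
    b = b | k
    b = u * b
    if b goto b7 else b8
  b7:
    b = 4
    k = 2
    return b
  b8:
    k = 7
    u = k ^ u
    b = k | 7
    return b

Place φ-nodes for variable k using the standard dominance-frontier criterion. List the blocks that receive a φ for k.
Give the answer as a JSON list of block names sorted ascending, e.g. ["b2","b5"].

idom tree: b1←b0 b2←b0 b3←b1 b4←b2 b5←b3 b6←b0 b7←b0 b8←b0
Join-block Dom:
  b2: preds {b0,b4}: {b0} ∩ {b0,b2,b4} = {b0}; idom=b0
  b6: preds {b0,b3,b5}: {b0} ∩ {b0,b1,b3} ∩ {b0,b1,b3,b5} = {b0}; idom=b0
  b7: preds {b4,b6}: {b0,b2,b4} ∩ {b0,b6} = {b0}; idom=b0
  b8: preds {b5,b6}: {b0,b1,b3,b5} ∩ {b0,b6} = {b0}; idom=b0

DF walk-up:
  b2←b0: walk · to b0
  b2←b4: walk b4→b2 to b0
  b6←b0: walk · to b0
  b6←b3: walk b3→b1 to b0
  b6←b5: walk b5→b3→b1 to b0
  b7←b4: walk b4→b2 to b0
  b7←b6: walk b6 to b0
  b8←b5: walk b5→b3→b1 to b0
  b8←b6: walk b6 to b0
  b0: DF=∅
  b1: DF={b6,b8}
  b2: DF={b2,b7}
  b3: DF={b6,b8}
  b4: DF={b2,b7}
  b5: DF={b6,b8}
  b6: DF={b7,b8}
  b7: DF=∅
  b8: DF=∅

φ for k: defs {b0,b1,b2,b4,b7,b8}
  DF⁺ = {b2,b6,b7,b8}

Answer: ["b2", "b6", "b7", "b8"]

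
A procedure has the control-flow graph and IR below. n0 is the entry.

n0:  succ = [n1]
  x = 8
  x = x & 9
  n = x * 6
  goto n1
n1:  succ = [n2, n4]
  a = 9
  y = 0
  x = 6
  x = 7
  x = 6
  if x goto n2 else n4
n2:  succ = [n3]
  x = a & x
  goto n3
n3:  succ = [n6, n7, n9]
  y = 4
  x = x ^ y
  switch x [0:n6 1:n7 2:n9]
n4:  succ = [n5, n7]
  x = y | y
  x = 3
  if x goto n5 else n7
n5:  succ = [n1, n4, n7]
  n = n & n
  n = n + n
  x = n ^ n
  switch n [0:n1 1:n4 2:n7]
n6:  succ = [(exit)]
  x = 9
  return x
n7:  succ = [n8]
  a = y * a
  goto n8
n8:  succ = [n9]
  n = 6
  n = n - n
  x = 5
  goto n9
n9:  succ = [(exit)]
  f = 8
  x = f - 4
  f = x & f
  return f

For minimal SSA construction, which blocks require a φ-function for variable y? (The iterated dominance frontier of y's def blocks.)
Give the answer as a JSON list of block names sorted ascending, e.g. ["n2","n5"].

idom tree: n1←n0 n2←n1 n3←n2 n4←n1 n5←n4 n6←n3 n7←n1 n8←n7 n9←n1
Dom at joins:
  n1: preds {n0,n5}: {n0} ∩ {n0,n1,n4,n5} = {n0}; idom=n0
  n4: preds {n1,n5}: {n0,n1} ∩ {n0,n1,n4,n5} = {n0,n1}; idom=n1
  n7: preds {n3,n4,n5}: {n0,n1,n2,n3} ∩ {n0,n1,n4} ∩ {n0,n1,n4,n5} = {n0,n1}; idom=n1
  n9: preds {n3,n8}: {n0,n1,n2,n3} ∩ {n0,n1,n7,n8} = {n0,n1}; idom=n1

Frontier:
  join n1 pred n0: · stop@n0
  join n1 pred n5: n5→n4→n1 stop@n0
  join n4 pred n1: · stop@n1
  join n4 pred n5: n5→n4 stop@n1
  join n7 pred n3: n3→n2 stop@n1
  join n7 pred n4: n4 stop@n1
  join n7 pred n5: n5→n4 stop@n1
  join n9 pred n3: n3→n2 stop@n1
  join n9 pred n8: n8→n7 stop@n1
  n0 → ∅
  n1 → {n1}
  n2 → {n7,n9}
  n3 → {n7,n9}
  n4 → {n1,n4,n7}
  n5 → {n1,n4,n7}
  n6 → ∅
  n7 → {n9}
  n8 → {n9}
  n9 → ∅

φ for y: defs {n1,n3}
  DF⁺ = {n1,n7,n9}

Answer: ["n1", "n7", "n9"]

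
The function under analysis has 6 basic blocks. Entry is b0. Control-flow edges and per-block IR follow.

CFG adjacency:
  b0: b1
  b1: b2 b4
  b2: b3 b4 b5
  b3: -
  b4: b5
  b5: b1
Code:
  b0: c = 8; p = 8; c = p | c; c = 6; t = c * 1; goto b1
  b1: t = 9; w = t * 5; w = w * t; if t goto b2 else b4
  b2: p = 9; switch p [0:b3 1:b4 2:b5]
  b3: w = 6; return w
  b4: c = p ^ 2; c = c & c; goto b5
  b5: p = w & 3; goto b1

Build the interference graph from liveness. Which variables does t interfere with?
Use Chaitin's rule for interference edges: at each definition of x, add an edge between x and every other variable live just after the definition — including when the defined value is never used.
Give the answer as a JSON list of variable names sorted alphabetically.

Answer: ["p", "w"]

Analysis:
def/use:
  b0 def {c,p,t} use ∅
  b1 def {t,w} use ∅
  b2 def {p} use ∅
  b3 def {w} use ∅
  b4 def {c} use {p}
  b5 def {p} use {w}

Live sets:
  b0: in=∅ out={p}
  b1: in={p} out={p,w}
  b2: in={w} out={p,w}
  b3: in=∅ out=∅
  b4: in={p,w} out={w}
  b5: in={w} out={p}

Conflict graph:
  c — {p,w}
  p — {c,t,w}
  t — {p,w}
  w — {c,p,t}

N(t) = ["p", "w"]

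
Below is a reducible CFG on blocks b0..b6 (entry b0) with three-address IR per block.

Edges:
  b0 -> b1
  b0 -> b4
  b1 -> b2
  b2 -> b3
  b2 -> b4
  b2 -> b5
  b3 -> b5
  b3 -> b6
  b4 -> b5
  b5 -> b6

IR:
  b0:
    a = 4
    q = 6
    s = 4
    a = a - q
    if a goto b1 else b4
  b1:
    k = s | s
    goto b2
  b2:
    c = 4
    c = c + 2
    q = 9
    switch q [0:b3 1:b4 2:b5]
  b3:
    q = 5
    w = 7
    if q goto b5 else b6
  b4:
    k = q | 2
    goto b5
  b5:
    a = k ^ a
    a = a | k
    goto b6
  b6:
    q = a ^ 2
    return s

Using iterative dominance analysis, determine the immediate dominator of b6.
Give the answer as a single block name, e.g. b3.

Answer: b0

Working:
idom tree: b1←b0 b2←b1 b3←b2 b4←b0 b5←b0 b6←b0
Join-block Dom:
  b4: preds {b0,b2}: {b0} ∩ {b0,b1,b2} = {b0}; idom=b0
  b5: preds {b2,b3,b4}: {b0,b1,b2} ∩ {b0,b1,b2,b3} ∩ {b0,b4} = {b0}; idom=b0
  b6: preds {b3,b5}: {b0,b1,b2,b3} ∩ {b0,b5} = {b0}; idom=b0

idom(b6) = b0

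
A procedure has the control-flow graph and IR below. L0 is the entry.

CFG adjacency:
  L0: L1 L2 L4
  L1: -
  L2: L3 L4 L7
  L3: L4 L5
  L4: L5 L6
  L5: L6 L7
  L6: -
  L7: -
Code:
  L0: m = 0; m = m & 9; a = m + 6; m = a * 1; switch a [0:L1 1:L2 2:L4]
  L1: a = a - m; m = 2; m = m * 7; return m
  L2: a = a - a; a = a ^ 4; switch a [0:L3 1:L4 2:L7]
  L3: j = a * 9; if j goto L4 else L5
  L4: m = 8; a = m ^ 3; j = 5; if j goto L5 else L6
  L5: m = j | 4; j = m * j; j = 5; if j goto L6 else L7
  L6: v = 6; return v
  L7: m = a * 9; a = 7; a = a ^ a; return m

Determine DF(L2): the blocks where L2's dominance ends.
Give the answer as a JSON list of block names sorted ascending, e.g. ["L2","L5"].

Answer: ["L4", "L5", "L7"]

Derivation:
idom tree: L1←L0 L2←L0 L3←L2 L4←L0 L5←L0 L6←L0 L7←L0
Join-block Dom:
  L4: preds {L0,L2,L3}: {L0} ∩ {L0,L2} ∩ {L0,L2,L3} = {L0}; idom=L0
  L5: preds {L3,L4}: {L0,L2,L3} ∩ {L0,L4} = {L0}; idom=L0
  L6: preds {L4,L5}: {L0,L4} ∩ {L0,L5} = {L0}; idom=L0
  L7: preds {L2,L5}: {L0,L2} ∩ {L0,L5} = {L0}; idom=L0

Frontier:
  join L4 pred L0: · stop@L0
  join L4 pred L2: L2 stop@L0
  join L4 pred L3: L3→L2 stop@L0
  join L5 pred L3: L3→L2 stop@L0
  join L5 pred L4: L4 stop@L0
  join L6 pred L4: L4 stop@L0
  join L6 pred L5: L5 stop@L0
  join L7 pred L2: L2 stop@L0
  join L7 pred L5: L5 stop@L0
  L0: DF=∅
  L1: DF=∅
  L2: DF={L4,L5,L7}
  L3: DF={L4,L5}
  L4: DF={L5,L6}
  L5: DF={L6,L7}
  L6: DF=∅
  L7: DF=∅

DF(L2) = ["L4", "L5", "L7"]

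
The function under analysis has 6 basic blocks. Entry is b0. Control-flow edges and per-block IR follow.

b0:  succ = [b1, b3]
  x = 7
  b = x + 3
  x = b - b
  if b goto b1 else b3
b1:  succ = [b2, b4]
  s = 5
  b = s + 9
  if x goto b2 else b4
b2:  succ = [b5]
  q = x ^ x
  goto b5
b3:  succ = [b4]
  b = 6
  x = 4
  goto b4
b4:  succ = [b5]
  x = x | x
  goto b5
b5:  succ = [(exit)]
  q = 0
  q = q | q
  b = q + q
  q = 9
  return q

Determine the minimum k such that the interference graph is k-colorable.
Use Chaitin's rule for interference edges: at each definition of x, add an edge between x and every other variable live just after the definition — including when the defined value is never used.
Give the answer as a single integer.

Answer: 2

Analysis:
def/use:
  b0: {b,x} / ∅
  b1: {b,s} / {x}
  b2: {q} / {x}
  b3: {b,x} / ∅
  b4: {x} / {x}
  b5: {b,q} / ∅

Liveness:
  b0 li=∅ lo={x}
  b1 li={x} lo={x}
  b2 li={x} lo=∅
  b3 li=∅ lo={x}
  b4 li={x} lo=∅
  b5 li=∅ lo=∅

Interfere edges:
  b — {x}
  q — ∅
  s — {x}
  x — {b,s}

Chromatic number:
  lower bound: {b,x} mutually conflict ⇒ χ ≥ 2
  2-colouring: c0={q,x}  c1={b,s}
  χ = 2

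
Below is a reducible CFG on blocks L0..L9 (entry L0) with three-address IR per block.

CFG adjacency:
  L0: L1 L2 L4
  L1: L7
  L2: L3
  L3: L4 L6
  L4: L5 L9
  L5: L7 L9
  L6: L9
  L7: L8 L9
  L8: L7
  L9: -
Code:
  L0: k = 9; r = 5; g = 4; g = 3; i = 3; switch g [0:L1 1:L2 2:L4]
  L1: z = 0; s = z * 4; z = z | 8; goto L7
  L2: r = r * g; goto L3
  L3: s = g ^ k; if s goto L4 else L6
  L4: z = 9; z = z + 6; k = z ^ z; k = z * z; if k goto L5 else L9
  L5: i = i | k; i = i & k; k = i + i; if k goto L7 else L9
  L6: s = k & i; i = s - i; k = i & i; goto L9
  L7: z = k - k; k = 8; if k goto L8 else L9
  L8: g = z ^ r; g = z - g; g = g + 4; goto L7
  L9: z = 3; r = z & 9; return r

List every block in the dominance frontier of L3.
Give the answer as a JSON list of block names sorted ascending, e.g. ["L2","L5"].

Answer: ["L4", "L9"]

Working:
idom tree: L1←L0 L2←L0 L3←L2 L4←L0 L5←L4 L6←L3 L7←L0 L8←L7 L9←L0
Dom at joins:
  L4: preds {L0,L3}: {L0} ∩ {L0,L2,L3} = {L0}; idom=L0
  L7: preds {L1,L5,L8}: {L0,L1} ∩ {L0,L4,L5} ∩ {L0,L7,L8} = {L0}; idom=L0
  L9: preds {L4,L5,L6,L7}: {L0,L4} ∩ {L0,L4,L5} ∩ {L0,L2,L3,L6} ∩ {L0,L7} = {L0}; idom=L0

DF walk-up:
  join L4 pred L0: · stop@L0
  join L4 pred L3: L3→L2 stop@L0
  join L7 pred L1: L1 stop@L0
  join L7 pred L5: L5→L4 stop@L0
  join L7 pred L8: L8→L7 stop@L0
  join L9 pred L4: L4 stop@L0
  join L9 pred L5: L5→L4 stop@L0
  join L9 pred L6: L6→L3→L2 stop@L0
  join L9 pred L7: L7 stop@L0
  L0: DF=∅
  L1: DF={L7}
  L2: DF={L4,L9}
  L3: DF={L4,L9}
  L4: DF={L7,L9}
  L5: DF={L7,L9}
  L6: DF={L9}
  L7: DF={L7,L9}
  L8: DF={L7}
  L9: DF=∅

DF(L3) = ["L4", "L9"]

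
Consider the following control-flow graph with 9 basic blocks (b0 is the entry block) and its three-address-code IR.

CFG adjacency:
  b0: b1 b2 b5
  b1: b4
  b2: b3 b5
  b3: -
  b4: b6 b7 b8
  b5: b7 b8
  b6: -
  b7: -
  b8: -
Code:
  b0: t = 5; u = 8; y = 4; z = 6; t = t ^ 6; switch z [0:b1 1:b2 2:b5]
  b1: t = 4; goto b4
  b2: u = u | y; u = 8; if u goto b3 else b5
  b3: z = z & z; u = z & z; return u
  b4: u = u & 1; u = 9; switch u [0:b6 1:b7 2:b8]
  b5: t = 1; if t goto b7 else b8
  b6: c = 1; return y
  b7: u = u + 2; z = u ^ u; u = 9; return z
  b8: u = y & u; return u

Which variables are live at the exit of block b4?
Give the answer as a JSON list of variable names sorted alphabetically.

Per-block:
  b0 def {t,u,y,z} use ∅
  b1 def {t} use ∅
  b2 def {u} use {u,y}
  b3 def {u,z} use {z}
  b4 def {u} use {u}
  b5 def {t} use ∅
  b6 def {c} use {y}
  b7 def {u,z} use {u}
  b8 def {u} use {u,y}

Live sets:
  b0 li=∅ lo={u,y,z}
  b1 li={u,y} lo={u,y}
  b2 li={u,y,z} lo={u,y,z}
  b3 li={z} lo=∅
  b4 li={u,y} lo={u,y}
  b5 li={u,y} lo={u,y}
  b6 li={y} lo=∅
  b7 li={u} lo=∅
  b8 li={u,y} lo=∅

live-out(b4) = ["u", "y"]

Answer: ["u", "y"]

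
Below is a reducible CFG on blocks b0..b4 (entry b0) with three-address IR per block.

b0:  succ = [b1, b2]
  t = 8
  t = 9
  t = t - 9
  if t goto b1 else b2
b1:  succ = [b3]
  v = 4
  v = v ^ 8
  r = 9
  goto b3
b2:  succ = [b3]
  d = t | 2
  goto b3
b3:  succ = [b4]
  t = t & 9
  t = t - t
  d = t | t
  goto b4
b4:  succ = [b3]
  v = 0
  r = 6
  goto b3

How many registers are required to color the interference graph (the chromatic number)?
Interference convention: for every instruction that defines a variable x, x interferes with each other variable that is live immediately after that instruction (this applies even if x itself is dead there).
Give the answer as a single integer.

Answer: 2

Derivation:
def/use:
  b0: def={t} ue=∅
  b1: def={r,v} ue=∅
  b2: def={d} ue={t}
  b3: def={d,t} ue={t}
  b4: def={r,v} ue=∅

Live sets:
  live b0: ∅→{t}
  live b1: {t}→{t}
  live b2: {t}→{t}
  live b3: {t}→{t}
  live b4: {t}→{t}

Interference:
  d↔{t}
  r↔{t}
  t↔{d,r,v}
  v↔{t}

Registers:
  clique {d,t} ⇒ need ≥ 2
  assign d→R1 r→R1 t→R0 v→R1 — no edge inside a register ⇒ χ ≤ 2
  χ = 2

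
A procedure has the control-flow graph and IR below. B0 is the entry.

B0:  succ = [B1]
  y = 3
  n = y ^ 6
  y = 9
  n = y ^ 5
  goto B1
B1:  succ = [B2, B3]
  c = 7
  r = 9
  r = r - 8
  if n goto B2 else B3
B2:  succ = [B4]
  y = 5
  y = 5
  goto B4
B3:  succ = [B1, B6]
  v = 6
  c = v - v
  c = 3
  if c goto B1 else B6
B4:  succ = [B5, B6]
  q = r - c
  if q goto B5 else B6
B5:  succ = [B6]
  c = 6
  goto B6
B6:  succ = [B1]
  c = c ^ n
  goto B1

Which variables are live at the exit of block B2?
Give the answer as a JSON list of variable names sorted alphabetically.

def/use:
  B0 def {n,y} use ∅
  B1 def {c,r} use {n}
  B2 def {y} use ∅
  B3 def {c,v} use ∅
  B4 def {q} use {c,r}
  B5 def {c} use ∅
  B6 def {c} use {c,n}

Liveness:
  B0 li=∅ lo={n}
  B1 li={n} lo={c,n,r}
  B2 li={c,n,r} lo={c,n,r}
  B3 li={n} lo={c,n}
  B4 li={c,n,r} lo={c,n}
  B5 li={n} lo={c,n}
  B6 li={c,n} lo={n}

live-out(B2) = ["c", "n", "r"]

Answer: ["c", "n", "r"]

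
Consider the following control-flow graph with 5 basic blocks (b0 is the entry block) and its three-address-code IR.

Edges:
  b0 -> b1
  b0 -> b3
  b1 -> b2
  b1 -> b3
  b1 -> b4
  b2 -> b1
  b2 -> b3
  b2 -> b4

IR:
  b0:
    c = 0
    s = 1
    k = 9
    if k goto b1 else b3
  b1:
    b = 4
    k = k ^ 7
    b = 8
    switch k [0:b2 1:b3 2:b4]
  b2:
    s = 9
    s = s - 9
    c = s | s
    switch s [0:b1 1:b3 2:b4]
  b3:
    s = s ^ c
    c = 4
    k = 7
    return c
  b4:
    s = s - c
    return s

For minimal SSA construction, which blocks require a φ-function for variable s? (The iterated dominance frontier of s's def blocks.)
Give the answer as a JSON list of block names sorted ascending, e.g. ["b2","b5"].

idom tree: b1←b0 b2←b1 b3←b0 b4←b1
Dom at joins:
  b1: preds {b0,b2}: {b0} ∩ {b0,b1,b2} = {b0}; idom=b0
  b3: preds {b0,b1,b2}: {b0} ∩ {b0,b1} ∩ {b0,b1,b2} = {b0}; idom=b0
  b4: preds {b1,b2}: {b0,b1} ∩ {b0,b1,b2} = {b0,b1}; idom=b1

DF derivation:
  b1←b0: walk · to b0
  b1←b2: walk b2→b1 to b0
  b3←b0: walk · to b0
  b3←b1: walk b1 to b0
  b3←b2: walk b2→b1 to b0
  b4←b1: walk · to b1
  b4←b2: walk b2 to b1
  b0: DF=∅
  b1: DF={b1,b3}
  b2: DF={b1,b3,b4}
  b3: DF=∅
  b4: DF=∅

φ for s: defs {b0,b2,b3,b4}
  DF⁺ = {b1,b3,b4}

Answer: ["b1", "b3", "b4"]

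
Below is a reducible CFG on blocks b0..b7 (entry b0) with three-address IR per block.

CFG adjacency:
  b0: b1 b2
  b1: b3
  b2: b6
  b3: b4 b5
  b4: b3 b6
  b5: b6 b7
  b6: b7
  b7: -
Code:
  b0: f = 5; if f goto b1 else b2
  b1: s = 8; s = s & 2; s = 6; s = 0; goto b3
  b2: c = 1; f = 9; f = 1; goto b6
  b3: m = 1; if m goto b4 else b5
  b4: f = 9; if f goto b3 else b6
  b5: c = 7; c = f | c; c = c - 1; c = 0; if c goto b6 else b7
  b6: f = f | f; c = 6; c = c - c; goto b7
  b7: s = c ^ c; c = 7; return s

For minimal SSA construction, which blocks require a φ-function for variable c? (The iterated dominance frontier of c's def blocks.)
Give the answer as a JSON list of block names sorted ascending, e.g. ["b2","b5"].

idom tree: b1←b0 b2←b0 b3←b1 b4←b3 b5←b3 b6←b0 b7←b0
Join-block Dom:
  b3: preds {b1,b4}: {b0,b1} ∩ {b0,b1,b3,b4} = {b0,b1}; idom=b1
  b6: preds {b2,b4,b5}: {b0,b2} ∩ {b0,b1,b3,b4} ∩ {b0,b1,b3,b5} = {b0}; idom=b0
  b7: preds {b5,b6}: {b0,b1,b3,b5} ∩ {b0,b6} = {b0}; idom=b0

DF derivation:
  b3←b1: walk · to b1
  b3←b4: walk b4→b3 to b1
  b6←b2: walk b2 to b0
  b6←b4: walk b4→b3→b1 to b0
  b6←b5: walk b5→b3→b1 to b0
  b7←b5: walk b5→b3→b1 to b0
  b7←b6: walk b6 to b0
  DF(b0)=∅
  DF(b1)={b6,b7}
  DF(b2)={b6}
  DF(b3)={b3,b6,b7}
  DF(b4)={b3,b6}
  DF(b5)={b6,b7}
  DF(b6)={b7}
  DF(b7)=∅

φ for c: defs {b2,b5,b6,b7}
  DF⁺ = {b6,b7}

Answer: ["b6", "b7"]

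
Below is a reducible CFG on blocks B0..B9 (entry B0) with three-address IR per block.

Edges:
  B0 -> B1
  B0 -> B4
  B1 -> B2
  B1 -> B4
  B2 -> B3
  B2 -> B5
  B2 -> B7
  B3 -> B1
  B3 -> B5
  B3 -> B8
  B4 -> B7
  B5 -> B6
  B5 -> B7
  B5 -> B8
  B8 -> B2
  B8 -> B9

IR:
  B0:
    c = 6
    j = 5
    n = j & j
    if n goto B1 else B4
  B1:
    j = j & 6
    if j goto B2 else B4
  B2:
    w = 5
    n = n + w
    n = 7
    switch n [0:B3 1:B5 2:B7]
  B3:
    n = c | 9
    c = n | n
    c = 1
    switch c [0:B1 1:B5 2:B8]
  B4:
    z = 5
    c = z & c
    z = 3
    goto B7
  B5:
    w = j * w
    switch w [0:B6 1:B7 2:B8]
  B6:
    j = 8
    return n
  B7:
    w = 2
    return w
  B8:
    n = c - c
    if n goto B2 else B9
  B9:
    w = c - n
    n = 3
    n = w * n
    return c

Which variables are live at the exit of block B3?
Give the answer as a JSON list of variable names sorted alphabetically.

Answer: ["c", "j", "n", "w"]

Analysis:
Block summaries:
  B0 def {c,j,n} use ∅
  B1 def {j} use {j}
  B2 def {n,w} use {n}
  B3 def {c,n} use {c}
  B4 def {c,z} use {c}
  B5 def {w} use {j,w}
  B6 def {j} use {n}
  B7 def {w} use ∅
  B8 def {n} use {c}
  B9 def {n,w} use {c,n}

Liveness:
  B0: in=∅ out={c,j,n}
  B1: in={c,j,n} out={c,j,n}
  B2: in={c,j,n} out={c,j,n,w}
  B3: in={c,j,w} out={c,j,n,w}
  B4: in={c} out=∅
  B5: in={c,j,n,w} out={c,j,n}
  B6: in={n} out=∅
  B7: in=∅ out=∅
  B8: in={c,j} out={c,j,n}
  B9: in={c,n} out=∅

live-out(B3) = ["c", "j", "n", "w"]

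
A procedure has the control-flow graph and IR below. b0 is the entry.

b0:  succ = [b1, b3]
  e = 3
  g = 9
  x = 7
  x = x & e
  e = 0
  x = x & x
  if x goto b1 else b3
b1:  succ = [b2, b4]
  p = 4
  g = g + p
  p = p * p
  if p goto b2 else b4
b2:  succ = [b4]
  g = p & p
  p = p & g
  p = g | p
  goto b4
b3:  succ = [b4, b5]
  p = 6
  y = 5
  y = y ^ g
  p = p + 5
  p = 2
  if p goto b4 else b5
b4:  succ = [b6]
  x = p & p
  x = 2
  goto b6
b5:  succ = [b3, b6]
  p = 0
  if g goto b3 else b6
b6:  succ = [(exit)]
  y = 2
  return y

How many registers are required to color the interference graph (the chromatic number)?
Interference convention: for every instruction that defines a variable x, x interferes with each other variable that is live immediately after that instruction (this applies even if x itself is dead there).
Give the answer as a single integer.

Answer: 3

Derivation:
Block summaries:
  b0: {e,g,x} / ∅
  b1: {g,p} / {g}
  b2: {g,p} / {p}
  b3: {p,y} / {g}
  b4: {x} / {p}
  b5: {p} / {g}
  b6: {y} / ∅

Backward fixpoint:
  live b0: ∅→{g}
  live b1: {g}→{p}
  live b2: {p}→{p}
  live b3: {g}→{g,p}
  live b4: {p}→∅
  live b5: {g}→{g}
  live b6: ∅→∅

Interfere edges:
  e: {g,x}
  g: {e,p,x,y}
  p: {g,y}
  x: {e,g}
  y: {g,p}

Colouring:
  lower bound: {e,g,x} mutually conflict ⇒ χ ≥ 3
  assign e→R1 g→R0 p→R1 x→R2 y→R2 — no edge inside a register ⇒ χ ≤ 3
  χ = 3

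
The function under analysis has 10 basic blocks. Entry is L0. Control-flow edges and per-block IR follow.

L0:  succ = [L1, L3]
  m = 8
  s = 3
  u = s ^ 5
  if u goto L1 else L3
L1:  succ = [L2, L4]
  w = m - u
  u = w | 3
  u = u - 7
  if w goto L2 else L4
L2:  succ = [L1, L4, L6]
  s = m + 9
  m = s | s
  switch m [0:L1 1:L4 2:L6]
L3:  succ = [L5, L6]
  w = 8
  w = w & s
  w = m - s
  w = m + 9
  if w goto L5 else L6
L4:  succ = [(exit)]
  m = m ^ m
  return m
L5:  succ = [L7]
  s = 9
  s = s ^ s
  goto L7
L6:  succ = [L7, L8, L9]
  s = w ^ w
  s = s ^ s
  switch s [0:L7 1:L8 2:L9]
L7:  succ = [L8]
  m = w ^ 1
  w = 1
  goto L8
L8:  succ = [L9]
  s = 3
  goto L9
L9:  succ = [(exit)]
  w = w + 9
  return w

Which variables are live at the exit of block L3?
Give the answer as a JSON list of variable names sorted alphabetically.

Answer: ["w"]

Derivation:
def/use:
  L0 def {m,s,u} use ∅
  L1 def {u,w} use {m,u}
  L2 def {m,s} use {m}
  L3 def {w} use {m,s}
  L4 def {m} use {m}
  L5 def {s} use ∅
  L6 def {s} use {w}
  L7 def {m,w} use {w}
  L8 def {s} use ∅
  L9 def {w} use {w}

Backward fixpoint:
  live L0: ∅→{m,s,u}
  live L1: {m,u}→{m,u,w}
  live L2: {m,u,w}→{m,u,w}
  live L3: {m,s}→{w}
  live L4: {m}→∅
  live L5: {w}→{w}
  live L6: {w}→{w}
  live L7: {w}→{w}
  live L8: {w}→{w}
  live L9: {w}→∅

live-out(L3) = ["w"]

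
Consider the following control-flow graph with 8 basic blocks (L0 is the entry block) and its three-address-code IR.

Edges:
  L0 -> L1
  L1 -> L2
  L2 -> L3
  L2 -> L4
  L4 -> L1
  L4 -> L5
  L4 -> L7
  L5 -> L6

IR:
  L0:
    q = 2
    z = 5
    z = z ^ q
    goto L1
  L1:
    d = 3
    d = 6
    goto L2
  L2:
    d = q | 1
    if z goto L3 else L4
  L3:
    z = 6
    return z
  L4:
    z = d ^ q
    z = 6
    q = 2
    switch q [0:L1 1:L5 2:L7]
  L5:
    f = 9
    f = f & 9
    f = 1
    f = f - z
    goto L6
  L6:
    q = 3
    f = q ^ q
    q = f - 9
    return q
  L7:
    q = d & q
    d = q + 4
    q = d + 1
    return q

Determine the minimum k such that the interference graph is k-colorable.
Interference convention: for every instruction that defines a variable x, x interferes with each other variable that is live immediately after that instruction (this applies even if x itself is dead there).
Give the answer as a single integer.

Answer: 3

Derivation:
Per-block:
  L0: {q,z} / ∅
  L1: {d} / ∅
  L2: {d} / {q,z}
  L3: {z} / ∅
  L4: {q,z} / {d,q}
  L5: {f} / {z}
  L6: {f,q} / ∅
  L7: {d,q} / {d,q}

Liveness:
  L0: in=∅ out={q,z}
  L1: in={q,z} out={q,z}
  L2: in={q,z} out={d,q}
  L3: in=∅ out=∅
  L4: in={d,q} out={d,q,z}
  L5: in={z} out=∅
  L6: in=∅ out=∅
  L7: in={d,q} out=∅

Interfere edges:
  d — {q,z}
  f — {z}
  q — {d,z}
  z — {d,f,q}

Colouring:
  {d,q,z} pairwise interfere (3-clique) ⇒ χ ≥ 3
  assign d→R1 f→R1 q→R2 z→R0 — no edge inside a register ⇒ χ ≤ 3
  χ = 3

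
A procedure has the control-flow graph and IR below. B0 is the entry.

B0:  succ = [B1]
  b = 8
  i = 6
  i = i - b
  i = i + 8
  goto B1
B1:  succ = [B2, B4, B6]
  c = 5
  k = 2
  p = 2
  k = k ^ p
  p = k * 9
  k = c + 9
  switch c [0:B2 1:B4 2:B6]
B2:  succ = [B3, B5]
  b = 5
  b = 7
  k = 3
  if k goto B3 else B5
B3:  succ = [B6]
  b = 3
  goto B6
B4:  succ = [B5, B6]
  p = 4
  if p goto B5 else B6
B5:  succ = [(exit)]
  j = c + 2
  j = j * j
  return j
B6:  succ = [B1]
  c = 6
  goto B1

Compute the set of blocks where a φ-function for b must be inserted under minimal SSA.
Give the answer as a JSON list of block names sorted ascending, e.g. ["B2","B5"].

idom tree: B1←B0 B2←B1 B3←B2 B4←B1 B5←B1 B6←B1
Join-block Dom:
  B1: preds {B0,B6}: {B0} ∩ {B0,B1,B6} = {B0}; idom=B0
  B5: preds {B2,B4}: {B0,B1,B2} ∩ {B0,B1,B4} = {B0,B1}; idom=B1
  B6: preds {B1,B3,B4}: {B0,B1} ∩ {B0,B1,B2,B3} ∩ {B0,B1,B4} = {B0,B1}; idom=B1

Frontier:
  join B1 pred B0: · stop@B0
  join B1 pred B6: B6→B1 stop@B0
  join B5 pred B2: B2 stop@B1
  join B5 pred B4: B4 stop@B1
  join B6 pred B1: · stop@B1
  join B6 pred B3: B3→B2 stop@B1
  join B6 pred B4: B4 stop@B1
  B0: DF=∅
  B1: DF={B1}
  B2: DF={B5,B6}
  B3: DF={B6}
  B4: DF={B5,B6}
  B5: DF=∅
  B6: DF={B1}

φ for b: defs {B0,B2,B3}
  DF⁺ = {B1,B5,B6}

Answer: ["B1", "B5", "B6"]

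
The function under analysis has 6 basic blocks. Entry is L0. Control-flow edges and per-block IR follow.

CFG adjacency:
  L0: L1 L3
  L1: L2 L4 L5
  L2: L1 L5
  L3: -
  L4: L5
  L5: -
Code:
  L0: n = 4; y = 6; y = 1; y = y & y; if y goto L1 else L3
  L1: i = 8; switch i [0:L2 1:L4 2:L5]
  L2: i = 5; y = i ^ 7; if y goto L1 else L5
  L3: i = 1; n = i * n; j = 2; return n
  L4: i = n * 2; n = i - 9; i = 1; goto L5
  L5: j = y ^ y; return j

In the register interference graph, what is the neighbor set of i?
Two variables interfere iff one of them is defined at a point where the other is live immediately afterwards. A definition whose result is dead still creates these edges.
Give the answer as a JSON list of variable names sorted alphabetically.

Per-block:
  L0 def {n,y} use ∅
  L1 def {i} use ∅
  L2 def {i,y} use ∅
  L3 def {i,j,n} use {n}
  L4 def {i,n} use {n}
  L5 def {j} use {y}

Live sets:
  live L0: ∅→{n,y}
  live L1: {n,y}→{n,y}
  live L2: {n}→{n,y}
  live L3: {n}→∅
  live L4: {n,y}→{y}
  live L5: {y}→∅

Interfere edges:
  i: {n,y}
  j: {n}
  n: {i,j,y}
  y: {i,n}

N(i) = ["n", "y"]

Answer: ["n", "y"]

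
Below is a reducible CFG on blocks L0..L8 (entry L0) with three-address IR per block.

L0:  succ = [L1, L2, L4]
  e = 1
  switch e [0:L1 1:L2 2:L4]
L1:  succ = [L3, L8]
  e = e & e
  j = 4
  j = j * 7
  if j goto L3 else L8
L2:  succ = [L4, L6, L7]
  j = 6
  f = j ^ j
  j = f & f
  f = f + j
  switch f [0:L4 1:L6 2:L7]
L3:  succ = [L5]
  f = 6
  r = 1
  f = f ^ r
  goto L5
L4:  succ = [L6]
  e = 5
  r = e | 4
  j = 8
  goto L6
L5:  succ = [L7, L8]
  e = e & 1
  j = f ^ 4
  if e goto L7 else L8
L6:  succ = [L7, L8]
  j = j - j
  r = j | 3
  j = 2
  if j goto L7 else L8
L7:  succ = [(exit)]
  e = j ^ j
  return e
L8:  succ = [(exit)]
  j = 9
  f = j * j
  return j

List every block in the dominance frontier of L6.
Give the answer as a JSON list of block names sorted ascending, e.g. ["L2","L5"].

idom tree: L1←L0 L2←L0 L3←L1 L4←L0 L5←L3 L6←L0 L7←L0 L8←L0
Dom∩ at merges:
  L4: preds {L0,L2}: {L0} ∩ {L0,L2} = {L0}; idom=L0
  L6: preds {L2,L4}: {L0,L2} ∩ {L0,L4} = {L0}; idom=L0
  L7: preds {L2,L5,L6}: {L0,L2} ∩ {L0,L1,L3,L5} ∩ {L0,L6} = {L0}; idom=L0
  L8: preds {L1,L5,L6}: {L0,L1} ∩ {L0,L1,L3,L5} ∩ {L0,L6} = {L0}; idom=L0

DF derivation:
  L4←L0: walk · to L0
  L4←L2: walk L2 to L0
  L6←L2: walk L2 to L0
  L6←L4: walk L4 to L0
  L7←L2: walk L2 to L0
  L7←L5: walk L5→L3→L1 to L0
  L7←L6: walk L6 to L0
  L8←L1: walk L1 to L0
  L8←L5: walk L5→L3→L1 to L0
  L8←L6: walk L6 to L0
  L0 → ∅
  L1 → {L7,L8}
  L2 → {L4,L6,L7}
  L3 → {L7,L8}
  L4 → {L6}
  L5 → {L7,L8}
  L6 → {L7,L8}
  L7 → ∅
  L8 → ∅

DF(L6) = ["L7", "L8"]

Answer: ["L7", "L8"]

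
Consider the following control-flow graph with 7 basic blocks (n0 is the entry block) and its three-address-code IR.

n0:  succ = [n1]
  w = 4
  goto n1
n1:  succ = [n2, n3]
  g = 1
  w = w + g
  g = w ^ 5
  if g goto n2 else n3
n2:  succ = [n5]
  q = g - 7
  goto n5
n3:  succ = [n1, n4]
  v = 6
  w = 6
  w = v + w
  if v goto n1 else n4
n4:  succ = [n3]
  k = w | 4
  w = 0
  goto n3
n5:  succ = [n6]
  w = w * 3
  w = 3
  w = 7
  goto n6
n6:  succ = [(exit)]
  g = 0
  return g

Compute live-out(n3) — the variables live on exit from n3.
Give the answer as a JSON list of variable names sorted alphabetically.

def/use:
  n0: def={w} ue=∅
  n1: def={g,w} ue={w}
  n2: def={q} ue={g}
  n3: def={v,w} ue=∅
  n4: def={k,w} ue={w}
  n5: def={w} ue={w}
  n6: def={g} ue=∅

Liveness:
  n0 li=∅ lo={w}
  n1 li={w} lo={g,w}
  n2 li={g,w} lo={w}
  n3 li=∅ lo={w}
  n4 li={w} lo=∅
  n5 li={w} lo=∅
  n6 li=∅ lo=∅

live-out(n3) = ["w"]

Answer: ["w"]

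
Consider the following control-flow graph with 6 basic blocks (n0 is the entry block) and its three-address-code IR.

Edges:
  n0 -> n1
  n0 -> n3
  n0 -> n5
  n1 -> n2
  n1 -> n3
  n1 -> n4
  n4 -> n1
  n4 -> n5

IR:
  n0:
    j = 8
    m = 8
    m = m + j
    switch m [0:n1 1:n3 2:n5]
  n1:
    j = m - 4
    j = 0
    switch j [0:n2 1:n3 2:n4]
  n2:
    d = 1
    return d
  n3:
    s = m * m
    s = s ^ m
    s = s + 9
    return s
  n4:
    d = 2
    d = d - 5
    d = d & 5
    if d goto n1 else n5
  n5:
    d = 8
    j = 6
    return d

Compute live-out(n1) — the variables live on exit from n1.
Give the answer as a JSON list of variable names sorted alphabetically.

Answer: ["m"]

Working:
Per-block:
  n0: {j,m} / ∅
  n1: {j} / {m}
  n2: {d} / ∅
  n3: {s} / {m}
  n4: {d} / ∅
  n5: {d,j} / ∅

Liveness:
  live n0: ∅→{m}
  live n1: {m}→{m}
  live n2: ∅→∅
  live n3: {m}→∅
  live n4: {m}→{m}
  live n5: ∅→∅

live-out(n1) = ["m"]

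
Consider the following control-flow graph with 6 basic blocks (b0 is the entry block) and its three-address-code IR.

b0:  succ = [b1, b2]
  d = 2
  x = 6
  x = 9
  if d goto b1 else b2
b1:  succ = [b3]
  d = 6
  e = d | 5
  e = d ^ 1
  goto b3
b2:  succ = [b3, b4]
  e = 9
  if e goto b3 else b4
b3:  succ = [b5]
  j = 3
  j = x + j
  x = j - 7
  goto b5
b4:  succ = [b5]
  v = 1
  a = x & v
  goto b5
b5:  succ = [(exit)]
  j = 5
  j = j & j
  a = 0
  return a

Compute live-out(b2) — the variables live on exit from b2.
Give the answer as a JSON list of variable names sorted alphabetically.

Answer: ["x"]

Working:
def/use:
  b0 def {d,x} use ∅
  b1 def {d,e} use ∅
  b2 def {e} use ∅
  b3 def {j,x} use {x}
  b4 def {a,v} use {x}
  b5 def {a,j} use ∅

Liveness:
  b0: in=∅ out={x}
  b1: in={x} out={x}
  b2: in={x} out={x}
  b3: in={x} out=∅
  b4: in={x} out=∅
  b5: in=∅ out=∅

live-out(b2) = ["x"]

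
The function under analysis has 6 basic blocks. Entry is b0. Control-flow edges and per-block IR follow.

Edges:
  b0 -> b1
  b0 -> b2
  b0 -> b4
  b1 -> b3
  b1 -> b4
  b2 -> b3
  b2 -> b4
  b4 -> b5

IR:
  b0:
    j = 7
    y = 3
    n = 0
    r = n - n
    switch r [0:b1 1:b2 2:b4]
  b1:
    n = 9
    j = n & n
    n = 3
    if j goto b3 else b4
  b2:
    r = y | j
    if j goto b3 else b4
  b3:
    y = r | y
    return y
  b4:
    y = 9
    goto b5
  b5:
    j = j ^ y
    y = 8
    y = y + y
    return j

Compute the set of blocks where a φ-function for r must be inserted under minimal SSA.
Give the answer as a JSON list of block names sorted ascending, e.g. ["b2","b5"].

Answer: ["b3", "b4"]

Working:
idom tree: b1←b0 b2←b0 b3←b0 b4←b0 b5←b4
Join-block Dom:
  b3: preds {b1,b2}: {b0,b1} ∩ {b0,b2} = {b0}; idom=b0
  b4: preds {b0,b1,b2}: {b0} ∩ {b0,b1} ∩ {b0,b2} = {b0}; idom=b0

DF walk-up:
  join b3 pred b1: b1 stop@b0
  join b3 pred b2: b2 stop@b0
  join b4 pred b0: · stop@b0
  join b4 pred b1: b1 stop@b0
  join b4 pred b2: b2 stop@b0
  b0 → ∅
  b1 → {b3,b4}
  b2 → {b3,b4}
  b3 → ∅
  b4 → ∅
  b5 → ∅

φ for r: defs {b0,b2}
  DF⁺ = {b3,b4}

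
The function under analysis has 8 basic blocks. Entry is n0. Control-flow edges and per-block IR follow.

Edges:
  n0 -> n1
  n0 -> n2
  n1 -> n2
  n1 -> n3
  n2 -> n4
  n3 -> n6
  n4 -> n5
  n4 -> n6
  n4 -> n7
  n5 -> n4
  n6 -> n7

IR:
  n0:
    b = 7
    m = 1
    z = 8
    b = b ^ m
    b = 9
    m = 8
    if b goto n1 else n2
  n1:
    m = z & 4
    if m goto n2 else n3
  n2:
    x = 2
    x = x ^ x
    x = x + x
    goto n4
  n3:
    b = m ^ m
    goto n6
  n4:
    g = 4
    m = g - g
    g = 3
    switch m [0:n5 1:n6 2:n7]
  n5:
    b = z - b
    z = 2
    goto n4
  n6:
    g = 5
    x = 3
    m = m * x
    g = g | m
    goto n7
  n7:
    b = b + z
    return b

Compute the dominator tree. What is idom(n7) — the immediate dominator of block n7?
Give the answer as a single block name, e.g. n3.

Answer: n0

Analysis:
idom tree: n1←n0 n2←n0 n3←n1 n4←n2 n5←n4 n6←n0 n7←n0
Join-block Dom:
  n2: preds {n0,n1}: {n0} ∩ {n0,n1} = {n0}; idom=n0
  n4: preds {n2,n5}: {n0,n2} ∩ {n0,n2,n4,n5} = {n0,n2}; idom=n2
  n6: preds {n3,n4}: {n0,n1,n3} ∩ {n0,n2,n4} = {n0}; idom=n0
  n7: preds {n4,n6}: {n0,n2,n4} ∩ {n0,n6} = {n0}; idom=n0

idom(n7) = n0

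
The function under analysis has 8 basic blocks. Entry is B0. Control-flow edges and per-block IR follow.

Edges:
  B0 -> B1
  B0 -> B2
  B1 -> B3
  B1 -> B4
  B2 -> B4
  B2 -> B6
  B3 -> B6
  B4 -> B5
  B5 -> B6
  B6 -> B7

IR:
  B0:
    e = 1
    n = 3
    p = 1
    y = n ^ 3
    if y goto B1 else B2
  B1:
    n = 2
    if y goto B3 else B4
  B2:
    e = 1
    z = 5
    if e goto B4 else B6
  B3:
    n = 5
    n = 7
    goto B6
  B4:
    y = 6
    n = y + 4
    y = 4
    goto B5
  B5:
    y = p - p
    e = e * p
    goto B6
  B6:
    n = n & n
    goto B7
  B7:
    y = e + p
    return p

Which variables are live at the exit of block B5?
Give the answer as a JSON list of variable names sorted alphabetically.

Answer: ["e", "n", "p"]

Analysis:
Per-block:
  B0 def {e,n,p,y} use ∅
  B1 def {n} use {y}
  B2 def {e,z} use ∅
  B3 def {n} use ∅
  B4 def {n,y} use ∅
  B5 def {e,y} use {e,p}
  B6 def {n} use {n}
  B7 def {y} use {e,p}

Live sets:
  B0 li=∅ lo={e,n,p,y}
  B1 li={e,p,y} lo={e,p}
  B2 li={n,p} lo={e,n,p}
  B3 li={e,p} lo={e,n,p}
  B4 li={e,p} lo={e,n,p}
  B5 li={e,n,p} lo={e,n,p}
  B6 li={e,n,p} lo={e,p}
  B7 li={e,p} lo=∅

live-out(B5) = ["e", "n", "p"]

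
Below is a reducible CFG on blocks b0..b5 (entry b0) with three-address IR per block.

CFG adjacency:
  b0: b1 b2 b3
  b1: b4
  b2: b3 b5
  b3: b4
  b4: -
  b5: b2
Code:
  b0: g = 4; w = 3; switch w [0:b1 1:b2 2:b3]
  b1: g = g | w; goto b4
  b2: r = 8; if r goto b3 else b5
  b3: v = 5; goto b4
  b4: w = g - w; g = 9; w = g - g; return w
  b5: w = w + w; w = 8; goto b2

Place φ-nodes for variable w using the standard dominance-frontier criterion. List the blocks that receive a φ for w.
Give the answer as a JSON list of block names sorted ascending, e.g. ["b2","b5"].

idom tree: b1←b0 b2←b0 b3←b0 b4←b0 b5←b2
Join-block Dom:
  b2: preds {b0,b5}: {b0} ∩ {b0,b2,b5} = {b0}; idom=b0
  b3: preds {b0,b2}: {b0} ∩ {b0,b2} = {b0}; idom=b0
  b4: preds {b1,b3}: {b0,b1} ∩ {b0,b3} = {b0}; idom=b0

Frontier:
  b2←b0: walk · to b0
  b2←b5: walk b5→b2 to b0
  b3←b0: walk · to b0
  b3←b2: walk b2 to b0
  b4←b1: walk b1 to b0
  b4←b3: walk b3 to b0
  b0: DF=∅
  b1: DF={b4}
  b2: DF={b2,b3}
  b3: DF={b4}
  b4: DF=∅
  b5: DF={b2}

φ for w: defs {b0,b4,b5}
  DF⁺ = {b2,b3,b4}

Answer: ["b2", "b3", "b4"]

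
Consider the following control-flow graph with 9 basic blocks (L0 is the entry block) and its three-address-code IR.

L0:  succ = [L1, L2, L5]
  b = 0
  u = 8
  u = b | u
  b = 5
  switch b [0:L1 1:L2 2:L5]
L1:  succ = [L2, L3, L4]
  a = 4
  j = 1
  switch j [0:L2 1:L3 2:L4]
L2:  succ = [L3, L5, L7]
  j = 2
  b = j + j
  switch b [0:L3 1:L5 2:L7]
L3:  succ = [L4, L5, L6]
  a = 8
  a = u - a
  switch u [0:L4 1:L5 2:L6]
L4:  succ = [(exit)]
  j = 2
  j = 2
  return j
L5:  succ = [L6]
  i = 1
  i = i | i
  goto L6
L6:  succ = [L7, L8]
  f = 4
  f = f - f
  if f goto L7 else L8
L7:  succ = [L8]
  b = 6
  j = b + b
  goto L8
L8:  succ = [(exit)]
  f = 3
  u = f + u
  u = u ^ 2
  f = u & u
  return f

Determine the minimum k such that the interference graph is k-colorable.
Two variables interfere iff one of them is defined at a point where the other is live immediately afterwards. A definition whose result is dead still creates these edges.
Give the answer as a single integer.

Per-block:
  L0: def={b,u} ue=∅
  L1: def={a,j} ue=∅
  L2: def={b,j} ue=∅
  L3: def={a} ue={u}
  L4: def={j} ue=∅
  L5: def={i} ue=∅
  L6: def={f} ue=∅
  L7: def={b,j} ue=∅
  L8: def={f,u} ue={u}

Backward fixpoint:
  L0 li=∅ lo={u}
  L1 li={u} lo={u}
  L2 li={u} lo={u}
  L3 li={u} lo={u}
  L4 li=∅ lo=∅
  L5 li={u} lo={u}
  L6 li={u} lo={u}
  L7 li={u} lo={u}
  L8 li={u} lo=∅

Interference:
  a — {u}
  b — {u}
  f — {u}
  i — {u}
  j — {u}
  u — {a,b,f,i,j}

Chromatic number:
  lower bound: {a,u} mutually conflict ⇒ χ ≥ 2
  2-colouring: r0={u}  r1={a,b,f,i,j}
  χ = 2

Answer: 2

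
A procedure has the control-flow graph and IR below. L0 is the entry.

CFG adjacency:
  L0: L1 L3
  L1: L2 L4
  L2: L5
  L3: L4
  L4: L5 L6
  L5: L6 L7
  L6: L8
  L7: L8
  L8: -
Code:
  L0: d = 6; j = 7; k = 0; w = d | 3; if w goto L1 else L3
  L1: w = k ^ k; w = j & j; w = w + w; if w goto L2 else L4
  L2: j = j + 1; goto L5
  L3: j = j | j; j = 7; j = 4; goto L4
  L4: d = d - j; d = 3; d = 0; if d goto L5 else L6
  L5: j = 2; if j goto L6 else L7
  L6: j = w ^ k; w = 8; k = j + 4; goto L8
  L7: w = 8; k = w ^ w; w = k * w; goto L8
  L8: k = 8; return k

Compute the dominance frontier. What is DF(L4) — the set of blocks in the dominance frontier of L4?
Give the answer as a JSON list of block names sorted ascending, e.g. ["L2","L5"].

idom tree: L1←L0 L2←L1 L3←L0 L4←L0 L5←L0 L6←L0 L7←L5 L8←L0
Dom∩ at merges:
  L4: preds {L1,L3}: {L0,L1} ∩ {L0,L3} = {L0}; idom=L0
  L5: preds {L2,L4}: {L0,L1,L2} ∩ {L0,L4} = {L0}; idom=L0
  L6: preds {L4,L5}: {L0,L4} ∩ {L0,L5} = {L0}; idom=L0
  L8: preds {L6,L7}: {L0,L6} ∩ {L0,L5,L7} = {L0}; idom=L0

Frontier:
  join L4 pred L1: L1 stop@L0
  join L4 pred L3: L3 stop@L0
  join L5 pred L2: L2→L1 stop@L0
  join L5 pred L4: L4 stop@L0
  join L6 pred L4: L4 stop@L0
  join L6 pred L5: L5 stop@L0
  join L8 pred L6: L6 stop@L0
  join L8 pred L7: L7→L5 stop@L0
  DF(L0)=∅
  DF(L1)={L4,L5}
  DF(L2)={L5}
  DF(L3)={L4}
  DF(L4)={L5,L6}
  DF(L5)={L6,L8}
  DF(L6)={L8}
  DF(L7)={L8}
  DF(L8)=∅

DF(L4) = ["L5", "L6"]

Answer: ["L5", "L6"]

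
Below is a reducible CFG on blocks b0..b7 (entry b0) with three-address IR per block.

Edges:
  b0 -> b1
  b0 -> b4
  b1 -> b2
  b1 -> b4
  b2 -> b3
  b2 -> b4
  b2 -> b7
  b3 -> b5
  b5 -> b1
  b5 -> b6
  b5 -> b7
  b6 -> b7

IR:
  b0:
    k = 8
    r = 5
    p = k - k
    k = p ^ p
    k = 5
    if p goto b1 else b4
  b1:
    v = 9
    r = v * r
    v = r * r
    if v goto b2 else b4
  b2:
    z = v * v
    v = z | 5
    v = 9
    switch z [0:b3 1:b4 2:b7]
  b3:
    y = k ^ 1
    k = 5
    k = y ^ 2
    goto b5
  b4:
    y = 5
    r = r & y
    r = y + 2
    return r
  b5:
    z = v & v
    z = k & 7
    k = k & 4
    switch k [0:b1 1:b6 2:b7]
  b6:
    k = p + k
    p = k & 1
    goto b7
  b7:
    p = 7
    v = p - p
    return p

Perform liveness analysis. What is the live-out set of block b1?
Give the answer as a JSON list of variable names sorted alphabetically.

Answer: ["k", "p", "r", "v"]

Analysis:
Per-block:
  b0: {k,p,r} / ∅
  b1: {r,v} / {r}
  b2: {v,z} / {v}
  b3: {k,y} / {k}
  b4: {r,y} / {r}
  b5: {k,z} / {k,v}
  b6: {k,p} / {k,p}
  b7: {p,v} / ∅

Backward fixpoint:
  b0 li=∅ lo={k,p,r}
  b1 li={k,p,r} lo={k,p,r,v}
  b2 li={k,p,r,v} lo={k,p,r,v}
  b3 li={k,p,r,v} lo={k,p,r,v}
  b4 li={r} lo=∅
  b5 li={k,p,r,v} lo={k,p,r}
  b6 li={k,p} lo=∅
  b7 li=∅ lo=∅

live-out(b1) = ["k", "p", "r", "v"]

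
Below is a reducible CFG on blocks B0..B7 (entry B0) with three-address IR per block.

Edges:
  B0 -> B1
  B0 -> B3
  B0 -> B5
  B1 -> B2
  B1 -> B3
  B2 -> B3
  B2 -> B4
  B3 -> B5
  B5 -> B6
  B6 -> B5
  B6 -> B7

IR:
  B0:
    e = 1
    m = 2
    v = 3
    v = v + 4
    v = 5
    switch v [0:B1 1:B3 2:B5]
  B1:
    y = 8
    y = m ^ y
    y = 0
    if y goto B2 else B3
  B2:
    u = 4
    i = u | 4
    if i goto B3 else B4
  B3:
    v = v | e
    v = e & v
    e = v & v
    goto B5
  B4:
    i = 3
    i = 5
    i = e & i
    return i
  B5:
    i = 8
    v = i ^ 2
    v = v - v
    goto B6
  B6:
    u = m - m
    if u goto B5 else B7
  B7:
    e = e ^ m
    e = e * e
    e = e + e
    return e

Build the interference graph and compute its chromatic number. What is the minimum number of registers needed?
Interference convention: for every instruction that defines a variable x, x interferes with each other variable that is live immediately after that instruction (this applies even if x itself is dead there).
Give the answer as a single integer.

Per-block:
  B0: def={e,m,v} ue=∅
  B1: def={y} ue={m}
  B2: def={i,u} ue=∅
  B3: def={e,v} ue={e,v}
  B4: def={i} ue={e}
  B5: def={i,v} ue=∅
  B6: def={u} ue={m}
  B7: def={e} ue={e,m}

Backward fixpoint:
  live B0: ∅→{e,m,v}
  live B1: {e,m,v}→{e,m,v}
  live B2: {e,m,v}→{e,m,v}
  live B3: {e,m,v}→{e,m}
  live B4: {e}→∅
  live B5: {e,m}→{e,m}
  live B6: {e,m}→{e,m}
  live B7: {e,m}→∅

Interfere edges:
  e↔{i,m,u,v,y}
  i↔{e,m,v}
  m↔{e,i,u,v,y}
  u↔{e,m,v}
  v↔{e,i,m,u,y}
  y↔{e,m,v}

Registers:
  {e,i,m,v} pairwise interfere (4-clique) ⇒ χ ≥ 4
  4-colouring: R0={e}  R1={m}  R2={v}  R3={i,u,y}
  χ = 4

Answer: 4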